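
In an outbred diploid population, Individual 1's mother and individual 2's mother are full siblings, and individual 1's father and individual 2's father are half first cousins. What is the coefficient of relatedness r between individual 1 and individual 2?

0.140625

Wright's path rule: contributions from independent ancestry routes add.
Individual 1 and individual 2 are related in two ways: first cousins through their mothers (r = 1/8) and half second cousins through their fathers (r = 1/64).
r = 1/8 + 1/64 = 0.140625.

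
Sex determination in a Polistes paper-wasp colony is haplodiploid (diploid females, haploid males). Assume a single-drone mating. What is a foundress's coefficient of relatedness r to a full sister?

Haplodiploid full sisters inherit their father's entire haploid genome identically (contributing 1/2) and on average half of their mother's contribution (1/2 · 1/2 = 1/4); r = 1/2 + 1/4 = 3/4.

0.75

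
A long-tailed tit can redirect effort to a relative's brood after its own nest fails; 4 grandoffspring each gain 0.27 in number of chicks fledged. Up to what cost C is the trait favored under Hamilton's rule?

0.27

r to a grandoffspring = 0.25 (two parent–offspring links: r = (1/2)^2 = 1/4).
Hamilton's rule: n·r·B > C, so the trait is favored while C < n·r·B = 4·0.25·0.27 = 0.27.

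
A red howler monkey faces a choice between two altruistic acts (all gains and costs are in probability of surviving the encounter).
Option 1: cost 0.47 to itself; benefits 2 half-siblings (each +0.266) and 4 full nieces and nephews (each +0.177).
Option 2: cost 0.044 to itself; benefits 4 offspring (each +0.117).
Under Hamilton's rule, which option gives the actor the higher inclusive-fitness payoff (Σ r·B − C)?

Option 2

Option 1: r to a half-sibling = 0.25.
Option 1: r to a full niece or nephew = 0.25.
Option 1: Σ r·B − C = (2·0.25·0.266 + 4·0.25·0.177) − 0.47 = -0.16.
Option 2: r to an offspring = 0.5.
Option 2: Σ r·B − C = (4·0.5·0.117) − 0.044 = 0.19.
Option 2 has the higher net inclusive-fitness payoff.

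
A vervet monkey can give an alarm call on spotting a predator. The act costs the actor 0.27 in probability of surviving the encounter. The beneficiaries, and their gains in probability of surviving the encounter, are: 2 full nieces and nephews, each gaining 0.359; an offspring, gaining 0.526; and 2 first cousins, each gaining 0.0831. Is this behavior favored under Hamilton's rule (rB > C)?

Yes

Hamilton's rule: the trait is favored when the sum of r·B over every recipient exceeds the actor's cost C.
r to a full niece or nephew = 1/4 (full aunt/uncle↔niece/nephew: two paths of length 3 through the shared grandparent pair: r = 2·(1/2)^3 = 1/4).
r to an offspring = 1/2 (one parent–offspring link: r = (1/2)^1 = 1/2).
r to a first cousin = 0.125 (first cousins share one grandparent pair — two paths of length 4: r = 2·(1/2)^4 = 1/8).
Summing one r·B term per recipient: 2·0.25·0.359 + 1·0.5·0.526 + 2·0.125·0.0831 = 0.463275.
0.463275 > 0.27: the indirect benefit exceeds the cost.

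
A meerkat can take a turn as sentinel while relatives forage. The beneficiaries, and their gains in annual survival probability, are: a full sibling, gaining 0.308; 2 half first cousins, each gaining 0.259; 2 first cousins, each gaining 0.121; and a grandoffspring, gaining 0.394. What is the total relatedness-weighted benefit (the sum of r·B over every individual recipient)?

0.315125

r to a full sibling = 1/2 (full sibs share both parents — two paths of length 2: r = 2·(1/2)^2 = 1/2).
r to a half first cousin = 1/16 (half first cousins share one grandparent — one path of length 4: r = (1/2)^4 = 1/16).
r to a first cousin = 1/8 (first cousins share one grandparent pair — two paths of length 4: r = 2·(1/2)^4 = 1/8).
r to a grandoffspring = 0.25 (two parent–offspring links: r = (1/2)^2 = 1/4).
Summing one r·B term per recipient: 1·0.5·0.308 + 2·0.0625·0.259 + 2·0.125·0.121 + 1·0.25·0.394 = 0.315125.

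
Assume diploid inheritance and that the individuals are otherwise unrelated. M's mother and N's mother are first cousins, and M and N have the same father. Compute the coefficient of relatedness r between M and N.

0.28125

Relatedness sums over independent paths through distinct common ancestors.
M and N are related in two ways: second cousins through their mothers (r = 1/32) and half-sibs through their shared father (r = 1/4).
r = 1/32 + 1/4 = 9/32 = 0.28125.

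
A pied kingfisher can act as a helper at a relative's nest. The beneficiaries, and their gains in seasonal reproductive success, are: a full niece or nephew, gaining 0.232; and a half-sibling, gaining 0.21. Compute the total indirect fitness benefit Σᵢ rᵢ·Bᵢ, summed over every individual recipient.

0.1105

r to a full niece or nephew = 1/4 (full aunt/uncle↔niece/nephew: two paths of length 3 through the shared grandparent pair: r = 2·(1/2)^3 = 1/4).
r to a half-sibling = 0.25 (half-sibs share one parent — one path of length 2: r = (1/2)^2 = 1/4).
Summing one r·B term per recipient: 1·0.25·0.232 + 1·0.25·0.21 = 0.1105.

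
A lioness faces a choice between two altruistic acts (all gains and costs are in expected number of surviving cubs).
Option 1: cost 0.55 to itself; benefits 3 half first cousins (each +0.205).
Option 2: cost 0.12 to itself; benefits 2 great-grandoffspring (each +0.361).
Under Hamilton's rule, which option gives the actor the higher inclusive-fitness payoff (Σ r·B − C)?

Option 1: r to a half first cousin = 0.0625.
Option 1: Σ r·B − C = (3·0.0625·0.205) − 0.55 = -0.5115625.
Option 2: r to a great-grandoffspring = 0.125.
Option 2: Σ r·B − C = (2·0.125·0.361) − 0.12 = -0.02975.
Option 2 has the higher net inclusive-fitness payoff.

Option 2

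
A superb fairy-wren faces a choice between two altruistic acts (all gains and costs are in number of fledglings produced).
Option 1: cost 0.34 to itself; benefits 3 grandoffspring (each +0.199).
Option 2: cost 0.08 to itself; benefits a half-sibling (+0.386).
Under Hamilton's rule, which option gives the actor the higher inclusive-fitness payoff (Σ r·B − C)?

Option 2

Option 1: r to a grandoffspring = 0.25.
Option 1: Σ r·B − C = (3·0.25·0.199) − 0.34 = -0.19075.
Option 2: r to a half-sibling = 0.25.
Option 2: Σ r·B − C = (1·0.25·0.386) − 0.08 = 0.0165.
Option 2 has the higher net inclusive-fitness payoff.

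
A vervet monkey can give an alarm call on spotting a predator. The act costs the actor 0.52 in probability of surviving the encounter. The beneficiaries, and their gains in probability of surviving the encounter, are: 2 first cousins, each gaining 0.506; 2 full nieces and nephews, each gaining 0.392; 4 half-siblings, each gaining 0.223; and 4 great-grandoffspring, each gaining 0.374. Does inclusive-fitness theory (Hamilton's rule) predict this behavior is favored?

Yes

Hamilton's rule: the trait is favored when the sum of r·B over every recipient exceeds the actor's cost C.
r to a first cousin = 1/8 (first cousins share one grandparent pair — two paths of length 4: r = 2·(1/2)^4 = 1/8).
r to a full niece or nephew = 1/4 (full aunt/uncle↔niece/nephew: two paths of length 3 through the shared grandparent pair: r = 2·(1/2)^3 = 1/4).
r to a half-sibling = 1/4 (half-sibs share one parent — one path of length 2: r = (1/2)^2 = 1/4).
r to a great-grandoffspring = 1/8 (three parent–offspring links: r = (1/2)^3 = 1/8).
Summing one r·B term per recipient: 2·0.125·0.506 + 2·0.25·0.392 + 4·0.25·0.223 + 4·0.125·0.374 = 0.7325.
0.7325 > 0.52: the indirect benefit exceeds the cost.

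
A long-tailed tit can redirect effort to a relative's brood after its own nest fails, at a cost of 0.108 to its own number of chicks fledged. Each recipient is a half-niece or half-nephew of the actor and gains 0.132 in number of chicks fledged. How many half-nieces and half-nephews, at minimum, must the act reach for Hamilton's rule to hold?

r to a half-niece or half-nephew = 0.125 (half-aunt/uncle↔niece/nephew: one path of length 3: r = (1/2)^3 = 1/8).
Hamilton's rule: n·r·B > C  ⇒  n > C/(r·B) = 0.108/(0.125·0.132) = 6.545.
The smallest integer exceeding 6.545 is 7.

7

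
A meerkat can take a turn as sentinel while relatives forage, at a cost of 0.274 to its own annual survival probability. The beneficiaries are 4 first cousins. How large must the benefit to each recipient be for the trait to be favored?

0.548

r to a first cousin = 1/8 (first cousins share one grandparent pair — two paths of length 4: r = 2·(1/2)^4 = 1/8).
Hamilton's rule with n recipients of equal r: n·r·B > C, so B > C/(n·r) = 0.274/(4·0.125) = 0.548.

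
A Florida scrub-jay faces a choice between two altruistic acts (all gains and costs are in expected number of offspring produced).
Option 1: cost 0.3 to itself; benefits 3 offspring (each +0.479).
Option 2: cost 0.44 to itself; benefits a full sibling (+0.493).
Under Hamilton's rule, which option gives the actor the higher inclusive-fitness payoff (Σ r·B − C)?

Option 1

Option 1: r to an offspring = 0.5.
Option 1: Σ r·B − C = (3·0.5·0.479) − 0.3 = 0.4185.
Option 2: r to a full sibling = 0.5.
Option 2: Σ r·B − C = (1·0.5·0.493) − 0.44 = -0.1935.
Option 1 has the higher net inclusive-fitness payoff.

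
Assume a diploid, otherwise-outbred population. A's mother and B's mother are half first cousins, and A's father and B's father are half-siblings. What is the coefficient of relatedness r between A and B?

Relatedness sums over independent paths through distinct common ancestors.
A and B are related in two ways: half second cousins through their mothers (r = 1/64) and half first cousins through their fathers (r = 1/16).
r = 1/64 + 1/16 = 5/64 = 0.078125.

0.078125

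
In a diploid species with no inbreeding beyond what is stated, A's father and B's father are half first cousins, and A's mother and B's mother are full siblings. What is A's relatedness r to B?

0.140625

With two independent routes of shared ancestry, r is the sum of the two contributions.
A and B are related in two ways: half second cousins through their fathers (r = 1/64) and first cousins through their mothers (r = 1/8).
r = 1/64 + 1/8 = 9/64 = 0.140625.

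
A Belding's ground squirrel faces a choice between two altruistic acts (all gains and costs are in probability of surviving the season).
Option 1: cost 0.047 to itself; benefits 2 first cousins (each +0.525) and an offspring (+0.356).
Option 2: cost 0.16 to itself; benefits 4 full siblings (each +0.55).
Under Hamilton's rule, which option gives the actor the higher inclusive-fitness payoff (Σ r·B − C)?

Option 2

Option 1: r to a first cousin = 0.125.
Option 1: r to an offspring = 0.5.
Option 1: Σ r·B − C = (2·0.125·0.525 + 1·0.5·0.356) − 0.047 = 0.26225.
Option 2: r to a full sibling = 0.5.
Option 2: Σ r·B − C = (4·0.5·0.55) − 0.16 = 0.94.
Option 2 has the higher net inclusive-fitness payoff.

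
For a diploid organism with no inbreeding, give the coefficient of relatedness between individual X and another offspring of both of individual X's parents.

0.5

Each parent–offspring link contributes a factor of 1/2, and independent paths through distinct common ancestors add.
Full sibs share both parents — two paths of length 2: r = 2·(1/2)^2 = 1/2.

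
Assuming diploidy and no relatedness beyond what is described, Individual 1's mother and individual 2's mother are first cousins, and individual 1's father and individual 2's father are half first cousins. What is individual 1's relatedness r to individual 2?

Relatedness sums over independent paths through distinct common ancestors.
Individual 1 and individual 2 are related in two ways: second cousins through their mothers (r = 1/32) and half second cousins through their fathers (r = 1/64).
r = 1/32 + 1/64 = 3/64 = 0.046875.

0.046875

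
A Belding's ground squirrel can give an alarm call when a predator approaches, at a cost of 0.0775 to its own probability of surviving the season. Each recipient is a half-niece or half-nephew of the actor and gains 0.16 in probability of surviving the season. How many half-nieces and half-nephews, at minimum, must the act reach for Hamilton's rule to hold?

r to a half-niece or half-nephew = 1/8 (half-aunt/uncle↔niece/nephew: one path of length 3: r = (1/2)^3 = 1/8).
Hamilton's rule: n·r·B > C  ⇒  n > C/(r·B) = 0.0775/(0.125·0.16) = 3.875.
The smallest integer exceeding 3.875 is 4.

4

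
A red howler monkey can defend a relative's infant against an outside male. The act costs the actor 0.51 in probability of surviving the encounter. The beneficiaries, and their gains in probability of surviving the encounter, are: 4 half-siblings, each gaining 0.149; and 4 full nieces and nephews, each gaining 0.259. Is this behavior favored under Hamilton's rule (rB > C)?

No

Hamilton's rule: the trait is favored when the sum of r·B over every recipient exceeds the actor's cost C.
r to a half-sibling = 1/4 (half-sibs share one parent — one path of length 2: r = (1/2)^2 = 1/4).
r to a full niece or nephew = 0.25 (full aunt/uncle↔niece/nephew: two paths of length 3 through the shared grandparent pair: r = 2·(1/2)^3 = 1/4).
Summing one r·B term per recipient: 4·0.25·0.149 + 4·0.25·0.259 = 0.408.
0.408 < 0.51: the indirect benefit is less than the cost.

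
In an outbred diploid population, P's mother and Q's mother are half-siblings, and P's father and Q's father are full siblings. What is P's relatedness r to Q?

Wright's path rule: contributions from independent ancestry routes add.
P and Q are related in two ways: half first cousins through their mothers (r = 1/16) and first cousins through their fathers (r = 1/8).
r = 1/16 + 1/8 = 0.1875.

0.1875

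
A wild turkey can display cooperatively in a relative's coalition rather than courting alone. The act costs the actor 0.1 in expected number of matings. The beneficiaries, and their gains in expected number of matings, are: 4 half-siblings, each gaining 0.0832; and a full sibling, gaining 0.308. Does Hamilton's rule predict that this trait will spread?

Yes

Hamilton's rule: the trait is favored when the sum of r·B over every recipient exceeds the actor's cost C.
r to a half-sibling = 0.25 (half-sibs share one parent — one path of length 2: r = (1/2)^2 = 1/4).
r to a full sibling = 0.5 (full sibs share both parents — two paths of length 2: r = 2·(1/2)^2 = 1/2).
Summing one r·B term per recipient: 4·0.25·0.0832 + 1·0.5·0.308 = 0.2372.
0.2372 > 0.1: the indirect benefit exceeds the cost.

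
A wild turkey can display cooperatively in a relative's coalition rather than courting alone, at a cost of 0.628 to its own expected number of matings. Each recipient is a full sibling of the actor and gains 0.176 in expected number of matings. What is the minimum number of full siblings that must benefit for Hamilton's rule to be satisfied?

8

r to a full sibling = 0.5 (full sibs share both parents — two paths of length 2: r = 2·(1/2)^2 = 1/2).
Hamilton's rule: n·r·B > C  ⇒  n > C/(r·B) = 0.628/(0.5·0.176) = 7.136.
The smallest integer exceeding 7.136 is 8.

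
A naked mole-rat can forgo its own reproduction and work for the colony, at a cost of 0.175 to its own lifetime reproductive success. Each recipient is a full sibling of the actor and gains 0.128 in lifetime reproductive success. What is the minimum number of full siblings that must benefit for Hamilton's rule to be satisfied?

r to a full sibling = 1/2 (full sibs share both parents — two paths of length 2: r = 2·(1/2)^2 = 1/2).
Hamilton's rule: n·r·B > C  ⇒  n > C/(r·B) = 0.175/(0.5·0.128) = 2.734.
The smallest integer exceeding 2.734 is 3.

3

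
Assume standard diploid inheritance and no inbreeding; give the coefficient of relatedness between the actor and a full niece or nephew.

0.25

Each parent–offspring link contributes a factor of 1/2, and independent paths through distinct common ancestors add.
Full aunt/uncle↔niece/nephew: two paths of length 3 through the shared grandparent pair: r = 2·(1/2)^3 = 1/4.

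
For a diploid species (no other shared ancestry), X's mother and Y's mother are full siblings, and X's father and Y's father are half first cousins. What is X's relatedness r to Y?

0.140625

Independent pedigree routes through distinct common ancestors add.
X and Y are related in two ways: first cousins through their mothers (r = 1/8) and half second cousins through their fathers (r = 1/64).
r = 1/8 + 1/64 = 0.140625.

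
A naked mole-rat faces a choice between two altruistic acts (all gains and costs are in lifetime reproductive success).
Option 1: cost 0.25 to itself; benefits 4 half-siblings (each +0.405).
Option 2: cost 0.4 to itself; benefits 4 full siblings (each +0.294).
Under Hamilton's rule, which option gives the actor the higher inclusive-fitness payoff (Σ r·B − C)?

Option 1: r to a half-sibling = 0.25.
Option 1: Σ r·B − C = (4·0.25·0.405) − 0.25 = 0.155.
Option 2: r to a full sibling = 0.5.
Option 2: Σ r·B − C = (4·0.5·0.294) − 0.4 = 0.188.
Option 2 has the higher net inclusive-fitness payoff.

Option 2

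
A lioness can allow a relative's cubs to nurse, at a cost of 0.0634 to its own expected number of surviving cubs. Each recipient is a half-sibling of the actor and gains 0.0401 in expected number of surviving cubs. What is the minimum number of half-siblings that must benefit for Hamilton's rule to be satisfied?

7

r to a half-sibling = 0.25 (half-sibs share one parent — one path of length 2: r = (1/2)^2 = 1/4).
Hamilton's rule: n·r·B > C  ⇒  n > C/(r·B) = 0.0634/(0.25·0.0401) = 6.324.
The smallest integer exceeding 6.324 is 7.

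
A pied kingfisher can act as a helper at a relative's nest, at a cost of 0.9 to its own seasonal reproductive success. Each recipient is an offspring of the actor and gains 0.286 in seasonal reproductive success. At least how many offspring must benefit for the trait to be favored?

7

r to an offspring = 0.5 (one parent–offspring link: r = (1/2)^1 = 1/2).
Hamilton's rule: n·r·B > C  ⇒  n > C/(r·B) = 0.9/(0.5·0.286) = 6.294.
The smallest integer exceeding 6.294 is 7.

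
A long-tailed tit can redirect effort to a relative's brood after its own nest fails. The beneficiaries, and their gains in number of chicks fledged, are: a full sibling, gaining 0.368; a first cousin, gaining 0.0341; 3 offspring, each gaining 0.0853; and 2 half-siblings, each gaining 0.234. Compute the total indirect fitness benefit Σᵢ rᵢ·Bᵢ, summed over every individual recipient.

0.4332125

r to a full sibling = 1/2 (full sibs share both parents — two paths of length 2: r = 2·(1/2)^2 = 1/2).
r to a first cousin = 1/8 (first cousins share one grandparent pair — two paths of length 4: r = 2·(1/2)^4 = 1/8).
r to an offspring = 0.5 (one parent–offspring link: r = (1/2)^1 = 1/2).
r to a half-sibling = 0.25 (half-sibs share one parent — one path of length 2: r = (1/2)^2 = 1/4).
Summing one r·B term per recipient: 1·0.5·0.368 + 1·0.125·0.0341 + 3·0.5·0.0853 + 2·0.25·0.234 = 0.4332125.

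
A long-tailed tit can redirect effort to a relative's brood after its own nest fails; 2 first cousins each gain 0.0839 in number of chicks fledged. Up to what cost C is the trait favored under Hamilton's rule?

r to a first cousin = 0.125 (first cousins share one grandparent pair — two paths of length 4: r = 2·(1/2)^4 = 1/8).
Hamilton's rule: n·r·B > C, so the trait is favored while C < n·r·B = 2·0.125·0.0839 = 0.020975.

0.020975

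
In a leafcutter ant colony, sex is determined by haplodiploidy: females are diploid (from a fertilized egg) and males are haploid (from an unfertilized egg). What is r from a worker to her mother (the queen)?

One meiotic link between diploid queen and diploid daughter: r = 1/2.

0.5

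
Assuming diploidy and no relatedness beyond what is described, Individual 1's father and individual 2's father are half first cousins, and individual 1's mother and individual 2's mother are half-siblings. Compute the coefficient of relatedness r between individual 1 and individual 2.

0.078125

Wright's path rule: contributions from independent ancestry routes add.
Individual 1 and individual 2 are related in two ways: half second cousins through their fathers (r = 1/64) and half first cousins through their mothers (r = 1/16).
r = 1/64 + 1/16 = 0.078125.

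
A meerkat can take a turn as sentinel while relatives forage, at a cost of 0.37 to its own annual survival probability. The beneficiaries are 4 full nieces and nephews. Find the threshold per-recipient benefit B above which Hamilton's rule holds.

0.37

r to a full niece or nephew = 0.25 (full aunt/uncle↔niece/nephew: two paths of length 3 through the shared grandparent pair: r = 2·(1/2)^3 = 1/4).
Hamilton's rule with n recipients of equal r: n·r·B > C, so B > C/(n·r) = 0.37/(4·0.25) = 0.37.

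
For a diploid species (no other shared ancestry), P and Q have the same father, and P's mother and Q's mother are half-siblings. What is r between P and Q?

Wright's path rule: contributions from independent ancestry routes add.
P and Q are related in two ways: half-sibs through their shared father (r = 1/4) and half first cousins through their mothers (r = 1/16).
r = 1/4 + 1/16 = 0.3125.

0.3125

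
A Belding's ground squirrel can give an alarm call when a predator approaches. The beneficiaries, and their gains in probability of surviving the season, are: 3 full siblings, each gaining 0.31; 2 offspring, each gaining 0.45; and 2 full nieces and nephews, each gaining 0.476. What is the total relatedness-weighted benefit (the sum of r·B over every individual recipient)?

1.153

r to a full sibling = 1/2 (full sibs share both parents — two paths of length 2: r = 2·(1/2)^2 = 1/2).
r to an offspring = 1/2 (one parent–offspring link: r = (1/2)^1 = 1/2).
r to a full niece or nephew = 0.25 (full aunt/uncle↔niece/nephew: two paths of length 3 through the shared grandparent pair: r = 2·(1/2)^3 = 1/4).
Summing one r·B term per recipient: 3·0.5·0.31 + 2·0.5·0.45 + 2·0.25·0.476 = 1.153.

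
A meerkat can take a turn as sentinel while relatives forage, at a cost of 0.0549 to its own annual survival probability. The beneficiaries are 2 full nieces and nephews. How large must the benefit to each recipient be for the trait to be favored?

0.1098

r to a full niece or nephew = 1/4 (full aunt/uncle↔niece/nephew: two paths of length 3 through the shared grandparent pair: r = 2·(1/2)^3 = 1/4).
Hamilton's rule with n recipients of equal r: n·r·B > C, so B > C/(n·r) = 0.0549/(2·0.25) = 0.1098.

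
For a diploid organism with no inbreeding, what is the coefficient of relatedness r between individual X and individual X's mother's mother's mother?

0.125

Each parent–offspring link contributes a factor of 1/2, and independent paths through distinct common ancestors add.
Three parent–offspring links: r = (1/2)^3 = 1/8.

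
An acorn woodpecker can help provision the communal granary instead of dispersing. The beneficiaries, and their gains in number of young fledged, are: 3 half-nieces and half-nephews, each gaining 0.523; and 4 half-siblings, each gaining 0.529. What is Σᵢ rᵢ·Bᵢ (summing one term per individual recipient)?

r to a half-niece or half-nephew = 0.125 (half-aunt/uncle↔niece/nephew: one path of length 3: r = (1/2)^3 = 1/8).
r to a half-sibling = 0.25 (half-sibs share one parent — one path of length 2: r = (1/2)^2 = 1/4).
Summing one r·B term per recipient: 3·0.125·0.523 + 4·0.25·0.529 = 0.725125.

0.725125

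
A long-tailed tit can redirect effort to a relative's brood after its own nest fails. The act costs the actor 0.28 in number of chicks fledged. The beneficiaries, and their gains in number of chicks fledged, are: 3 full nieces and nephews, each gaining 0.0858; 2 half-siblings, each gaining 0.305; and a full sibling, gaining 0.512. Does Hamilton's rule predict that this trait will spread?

Yes

Hamilton's rule: the trait is favored when the sum of r·B over every recipient exceeds the actor's cost C.
r to a full niece or nephew = 1/4 (full aunt/uncle↔niece/nephew: two paths of length 3 through the shared grandparent pair: r = 2·(1/2)^3 = 1/4).
r to a half-sibling = 0.25 (half-sibs share one parent — one path of length 2: r = (1/2)^2 = 1/4).
r to a full sibling = 0.5 (full sibs share both parents — two paths of length 2: r = 2·(1/2)^2 = 1/2).
Summing one r·B term per recipient: 3·0.25·0.0858 + 2·0.25·0.305 + 1·0.5·0.512 = 0.47285.
0.47285 > 0.28: the indirect benefit exceeds the cost.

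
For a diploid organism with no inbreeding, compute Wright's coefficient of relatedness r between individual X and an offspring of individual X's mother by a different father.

Each parent–offspring link contributes a factor of 1/2, and independent paths through distinct common ancestors add.
Half-sibs share one parent — one path of length 2: r = (1/2)^2 = 1/4.

0.25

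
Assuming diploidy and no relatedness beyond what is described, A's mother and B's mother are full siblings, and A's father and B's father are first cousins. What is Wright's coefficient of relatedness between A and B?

0.15625

Wright's path rule: contributions from independent ancestry routes add.
A and B are related in two ways: first cousins through their mothers (r = 1/8) and second cousins through their fathers (r = 1/32).
r = 1/8 + 1/32 = 0.15625.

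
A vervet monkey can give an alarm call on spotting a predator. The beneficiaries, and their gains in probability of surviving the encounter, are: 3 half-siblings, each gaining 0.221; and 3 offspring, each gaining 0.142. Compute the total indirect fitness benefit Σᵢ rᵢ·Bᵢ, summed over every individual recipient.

0.37875

r to a half-sibling = 1/4 (half-sibs share one parent — one path of length 2: r = (1/2)^2 = 1/4).
r to an offspring = 1/2 (one parent–offspring link: r = (1/2)^1 = 1/2).
Summing one r·B term per recipient: 3·0.25·0.221 + 3·0.5·0.142 = 0.37875.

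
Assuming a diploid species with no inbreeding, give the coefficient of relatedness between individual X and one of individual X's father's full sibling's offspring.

Each parent–offspring link contributes a factor of 1/2, and independent paths through distinct common ancestors add.
First cousins share one grandparent pair — two paths of length 4: r = 2·(1/2)^4 = 1/8.

0.125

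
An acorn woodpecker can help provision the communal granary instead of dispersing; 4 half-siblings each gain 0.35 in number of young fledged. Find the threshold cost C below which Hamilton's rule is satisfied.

r to a half-sibling = 1/4 (half-sibs share one parent — one path of length 2: r = (1/2)^2 = 1/4).
Hamilton's rule: n·r·B > C, so the trait is favored while C < n·r·B = 4·0.25·0.35 = 0.35.

0.35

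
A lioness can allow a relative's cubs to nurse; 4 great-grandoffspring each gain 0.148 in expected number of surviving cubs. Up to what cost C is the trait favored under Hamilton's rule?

0.074

r to a great-grandoffspring = 1/8 (three parent–offspring links: r = (1/2)^3 = 1/8).
Hamilton's rule: n·r·B > C, so the trait is favored while C < n·r·B = 4·0.125·0.148 = 0.074.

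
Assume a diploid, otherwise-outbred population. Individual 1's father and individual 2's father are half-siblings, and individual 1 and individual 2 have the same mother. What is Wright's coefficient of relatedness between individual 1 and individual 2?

Independent pedigree routes through distinct common ancestors add.
Individual 1 and individual 2 are related in two ways: half first cousins through their fathers (r = 1/16) and half-sibs through their shared mother (r = 1/4).
r = 1/16 + 1/4 = 0.3125.

0.3125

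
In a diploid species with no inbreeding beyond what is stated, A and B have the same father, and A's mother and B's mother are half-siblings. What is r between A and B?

With two independent routes of shared ancestry, r is the sum of the two contributions.
A and B are related in two ways: half-sibs through their shared father (r = 1/4) and half first cousins through their mothers (r = 1/16).
r = 1/4 + 1/16 = 0.3125.

0.3125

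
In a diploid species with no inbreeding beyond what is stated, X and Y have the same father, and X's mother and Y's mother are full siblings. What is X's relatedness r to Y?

0.375

Independent pedigree routes through distinct common ancestors add.
X and Y are related in two ways: half-sibs through their shared father (r = 1/4) and first cousins through their mothers (r = 1/8).
r = 1/4 + 1/8 = 3/8 = 0.375.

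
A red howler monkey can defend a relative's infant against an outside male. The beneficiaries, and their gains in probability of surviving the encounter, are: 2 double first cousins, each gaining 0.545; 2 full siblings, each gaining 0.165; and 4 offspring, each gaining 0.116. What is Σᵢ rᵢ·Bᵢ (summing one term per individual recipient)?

r to a double first cousin = 1/4 (double first cousins share both grandparent pairs — four paths of length 4: r = 4·(1/2)^4 = 1/4).
r to a full sibling = 1/2 (full sibs share both parents — two paths of length 2: r = 2·(1/2)^2 = 1/2).
r to an offspring = 1/2 (one parent–offspring link: r = (1/2)^1 = 1/2).
Summing one r·B term per recipient: 2·0.25·0.545 + 2·0.5·0.165 + 4·0.5·0.116 = 0.6695.

0.6695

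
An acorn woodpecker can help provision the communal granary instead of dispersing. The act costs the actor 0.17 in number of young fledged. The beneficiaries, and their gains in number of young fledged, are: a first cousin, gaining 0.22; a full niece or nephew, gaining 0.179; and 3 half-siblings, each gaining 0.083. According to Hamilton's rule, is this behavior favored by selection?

Hamilton's rule: the trait is favored when the sum of r·B over every recipient exceeds the actor's cost C.
r to a first cousin = 1/8 (first cousins share one grandparent pair — two paths of length 4: r = 2·(1/2)^4 = 1/8).
r to a full niece or nephew = 1/4 (full aunt/uncle↔niece/nephew: two paths of length 3 through the shared grandparent pair: r = 2·(1/2)^3 = 1/4).
r to a half-sibling = 0.25 (half-sibs share one parent — one path of length 2: r = (1/2)^2 = 1/4).
Summing one r·B term per recipient: 1·0.125·0.22 + 1·0.25·0.179 + 3·0.25·0.083 = 0.1345.
0.1345 < 0.17: the indirect benefit is less than the cost.

No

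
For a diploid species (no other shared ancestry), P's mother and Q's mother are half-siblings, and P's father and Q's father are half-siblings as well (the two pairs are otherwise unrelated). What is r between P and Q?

Relatedness sums over independent paths through distinct common ancestors.
P and Q are related in two ways: half first cousins through their mothers (r = 1/16) and half first cousins through their fathers (r = 1/16).
r = 1/16 + 1/16 = 0.125.

0.125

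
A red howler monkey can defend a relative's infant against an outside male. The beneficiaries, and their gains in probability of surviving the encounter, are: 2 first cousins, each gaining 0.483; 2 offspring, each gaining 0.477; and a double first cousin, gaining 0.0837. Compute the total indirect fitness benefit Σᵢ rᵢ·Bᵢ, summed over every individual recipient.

r to a first cousin = 0.125 (first cousins share one grandparent pair — two paths of length 4: r = 2·(1/2)^4 = 1/8).
r to an offspring = 1/2 (one parent–offspring link: r = (1/2)^1 = 1/2).
r to a double first cousin = 0.25 (double first cousins share both grandparent pairs — four paths of length 4: r = 4·(1/2)^4 = 1/4).
Summing one r·B term per recipient: 2·0.125·0.483 + 2·0.5·0.477 + 1·0.25·0.0837 = 0.618675.

0.618675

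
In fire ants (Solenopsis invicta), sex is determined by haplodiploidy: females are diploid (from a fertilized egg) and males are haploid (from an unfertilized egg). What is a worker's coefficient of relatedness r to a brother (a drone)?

0.25

Her haploid brother carries none of their father's genes and a random half of their mother's genome; that half matches the maternal half of her own genome with probability 1/2: r = 1/2 · 1/2 = 1/4.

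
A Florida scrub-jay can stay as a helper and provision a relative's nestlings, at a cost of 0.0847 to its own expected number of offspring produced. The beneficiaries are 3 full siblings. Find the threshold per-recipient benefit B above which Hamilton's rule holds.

0.0565

r to a full sibling = 1/2 (full sibs share both parents — two paths of length 2: r = 2·(1/2)^2 = 1/2).
Hamilton's rule with n recipients of equal r: n·r·B > C, so B > C/(n·r) = 0.0847/(3·0.5) = 0.0565.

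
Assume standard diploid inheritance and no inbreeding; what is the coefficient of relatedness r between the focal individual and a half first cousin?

Half first cousins share one grandparent — one path of length 4: r = (1/2)^4 = 1/16.

0.0625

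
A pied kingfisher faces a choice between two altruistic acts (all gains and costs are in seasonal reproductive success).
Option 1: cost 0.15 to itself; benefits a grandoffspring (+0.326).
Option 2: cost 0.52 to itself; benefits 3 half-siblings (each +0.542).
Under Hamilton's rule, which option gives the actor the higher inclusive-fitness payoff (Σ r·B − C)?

Option 1: r to a grandoffspring = 0.25.
Option 1: Σ r·B − C = (1·0.25·0.326) − 0.15 = -0.0685.
Option 2: r to a half-sibling = 0.25.
Option 2: Σ r·B − C = (3·0.25·0.542) − 0.52 = -0.1135.
Option 1 has the higher net inclusive-fitness payoff.

Option 1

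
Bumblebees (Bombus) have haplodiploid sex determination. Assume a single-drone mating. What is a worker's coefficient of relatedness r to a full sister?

Haplodiploid full sisters inherit their father's entire haploid genome identically (contributing 1/2) and on average half of their mother's contribution (1/2 · 1/2 = 1/4); r = 1/2 + 1/4 = 3/4.

0.75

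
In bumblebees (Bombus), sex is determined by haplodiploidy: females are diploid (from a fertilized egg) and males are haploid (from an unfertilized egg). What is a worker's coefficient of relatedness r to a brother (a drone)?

0.25

Her haploid brother carries none of their father's genes and a random half of their mother's genome; that half matches the maternal half of her own genome with probability 1/2: r = 1/2 · 1/2 = 1/4.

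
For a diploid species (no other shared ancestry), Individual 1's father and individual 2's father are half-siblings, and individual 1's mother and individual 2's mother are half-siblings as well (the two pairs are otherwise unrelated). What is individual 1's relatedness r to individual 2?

0.125

Wright's path rule: contributions from independent ancestry routes add.
Individual 1 and individual 2 are related in two ways: half first cousins through their fathers (r = 1/16) and half first cousins through their mothers (r = 1/16).
r = 1/16 + 1/16 = 0.125.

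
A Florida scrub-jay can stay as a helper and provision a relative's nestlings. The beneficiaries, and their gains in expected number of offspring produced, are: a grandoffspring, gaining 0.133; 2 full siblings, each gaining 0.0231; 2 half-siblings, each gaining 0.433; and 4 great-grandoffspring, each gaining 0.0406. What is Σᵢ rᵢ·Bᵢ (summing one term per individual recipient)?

r to a grandoffspring = 1/4 (two parent–offspring links: r = (1/2)^2 = 1/4).
r to a full sibling = 1/2 (full sibs share both parents — two paths of length 2: r = 2·(1/2)^2 = 1/2).
r to a half-sibling = 1/4 (half-sibs share one parent — one path of length 2: r = (1/2)^2 = 1/4).
r to a great-grandoffspring = 1/8 (three parent–offspring links: r = (1/2)^3 = 1/8).
Summing one r·B term per recipient: 1·0.25·0.133 + 2·0.5·0.0231 + 2·0.25·0.433 + 4·0.125·0.0406 = 0.29315.

0.29315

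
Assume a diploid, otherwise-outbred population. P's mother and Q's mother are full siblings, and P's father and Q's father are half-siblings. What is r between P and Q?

0.1875

Independent pedigree routes through distinct common ancestors add.
P and Q are related in two ways: first cousins through their mothers (r = 1/8) and half first cousins through their fathers (r = 1/16).
r = 1/8 + 1/16 = 0.1875.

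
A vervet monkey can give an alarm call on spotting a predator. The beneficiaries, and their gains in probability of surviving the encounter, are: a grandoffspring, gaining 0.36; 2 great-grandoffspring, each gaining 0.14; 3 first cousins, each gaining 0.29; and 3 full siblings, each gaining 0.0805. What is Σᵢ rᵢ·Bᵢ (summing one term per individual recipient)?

r to a grandoffspring = 1/4 (two parent–offspring links: r = (1/2)^2 = 1/4).
r to a great-grandoffspring = 1/8 (three parent–offspring links: r = (1/2)^3 = 1/8).
r to a first cousin = 0.125 (first cousins share one grandparent pair — two paths of length 4: r = 2·(1/2)^4 = 1/8).
r to a full sibling = 0.5 (full sibs share both parents — two paths of length 2: r = 2·(1/2)^2 = 1/2).
Summing one r·B term per recipient: 1·0.25·0.36 + 2·0.125·0.14 + 3·0.125·0.29 + 3·0.5·0.0805 = 0.3545.

0.3545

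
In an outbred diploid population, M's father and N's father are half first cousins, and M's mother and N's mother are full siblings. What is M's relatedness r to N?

0.140625

Wright's path rule: contributions from independent ancestry routes add.
M and N are related in two ways: half second cousins through their fathers (r = 1/64) and first cousins through their mothers (r = 1/8).
r = 1/64 + 1/8 = 9/64 = 0.140625.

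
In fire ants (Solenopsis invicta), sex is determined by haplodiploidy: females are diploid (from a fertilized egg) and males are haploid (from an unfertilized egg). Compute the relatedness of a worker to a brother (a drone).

Her haploid brother carries none of their father's genes and a random half of their mother's genome; that half matches the maternal half of her own genome with probability 1/2: r = 1/2 · 1/2 = 1/4.

0.25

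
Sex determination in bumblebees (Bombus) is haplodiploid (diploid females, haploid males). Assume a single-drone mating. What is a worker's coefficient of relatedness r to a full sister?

Haplodiploid full sisters inherit their father's entire haploid genome identically (contributing 1/2) and on average half of their mother's contribution (1/2 · 1/2 = 1/4); r = 1/2 + 1/4 = 3/4.

0.75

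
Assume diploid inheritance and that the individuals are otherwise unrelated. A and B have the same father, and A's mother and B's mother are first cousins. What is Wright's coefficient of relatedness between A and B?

Independent pedigree routes through distinct common ancestors add.
A and B are related in two ways: half-sibs through their shared father (r = 1/4) and second cousins through their mothers (r = 1/32).
r = 1/4 + 1/32 = 0.28125.

0.28125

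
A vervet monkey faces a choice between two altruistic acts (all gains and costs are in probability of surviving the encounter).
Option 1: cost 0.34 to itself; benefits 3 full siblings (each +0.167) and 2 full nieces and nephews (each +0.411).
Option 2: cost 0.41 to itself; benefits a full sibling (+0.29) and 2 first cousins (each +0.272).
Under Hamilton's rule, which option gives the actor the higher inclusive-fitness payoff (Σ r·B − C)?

Option 1

Option 1: r to a full sibling = 0.5.
Option 1: r to a full niece or nephew = 0.25.
Option 1: Σ r·B − C = (3·0.5·0.167 + 2·0.25·0.411) − 0.34 = 0.116.
Option 2: r to a full sibling = 0.5.
Option 2: r to a first cousin = 0.125.
Option 2: Σ r·B − C = (1·0.5·0.29 + 2·0.125·0.272) − 0.41 = -0.197.
Option 1 has the higher net inclusive-fitness payoff.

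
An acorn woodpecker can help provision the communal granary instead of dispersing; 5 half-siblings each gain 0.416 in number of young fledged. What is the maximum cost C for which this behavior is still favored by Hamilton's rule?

0.52

r to a half-sibling = 0.25 (half-sibs share one parent — one path of length 2: r = (1/2)^2 = 1/4).
Hamilton's rule: n·r·B > C, so the trait is favored while C < n·r·B = 5·0.25·0.416 = 0.52.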